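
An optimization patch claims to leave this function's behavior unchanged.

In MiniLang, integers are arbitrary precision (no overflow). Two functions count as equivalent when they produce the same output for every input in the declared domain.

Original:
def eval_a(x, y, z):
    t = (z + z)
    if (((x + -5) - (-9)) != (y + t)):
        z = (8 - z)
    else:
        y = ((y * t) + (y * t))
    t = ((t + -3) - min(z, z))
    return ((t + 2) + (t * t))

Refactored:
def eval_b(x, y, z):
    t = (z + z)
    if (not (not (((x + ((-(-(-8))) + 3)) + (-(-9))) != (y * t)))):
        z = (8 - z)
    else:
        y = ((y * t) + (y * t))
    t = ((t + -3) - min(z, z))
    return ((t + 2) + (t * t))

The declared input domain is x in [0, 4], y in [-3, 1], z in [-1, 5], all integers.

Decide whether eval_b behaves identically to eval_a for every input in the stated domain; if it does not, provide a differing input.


Take x=0, y=-2, z=-1.
eval_a: t becomes -2; next (((x + -5) - (-9)) != (y + t)) evaluates to true; next z becomes 9; next t becomes -14; next final value 184
eval_b: t becomes -2; next (not (not (((x + ((-(-(-8))) + 3)) + (-(-9))) != (y * t)))) evaluates to false; next y becomes 8; next t becomes -4; next final value 14
184 against 14: the behavior changed.
verdict: not equivalent; witness: x=0, y=-2, z=-1


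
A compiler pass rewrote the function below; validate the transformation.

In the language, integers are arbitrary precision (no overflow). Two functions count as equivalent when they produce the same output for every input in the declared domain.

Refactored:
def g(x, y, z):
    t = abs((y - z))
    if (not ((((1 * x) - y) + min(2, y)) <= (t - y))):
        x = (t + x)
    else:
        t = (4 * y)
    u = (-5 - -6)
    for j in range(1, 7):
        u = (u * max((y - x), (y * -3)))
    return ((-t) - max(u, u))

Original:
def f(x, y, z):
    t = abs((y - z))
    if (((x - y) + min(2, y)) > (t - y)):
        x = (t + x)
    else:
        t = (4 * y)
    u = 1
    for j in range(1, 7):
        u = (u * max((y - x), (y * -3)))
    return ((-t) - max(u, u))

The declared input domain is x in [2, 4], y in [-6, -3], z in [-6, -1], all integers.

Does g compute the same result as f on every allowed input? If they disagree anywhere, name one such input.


Differences: comparison usage differs; and arithmetic usage differs; and boolean connective usage differs; and constant usage differs — yet all 72 inputs agree.
verdict: equivalent


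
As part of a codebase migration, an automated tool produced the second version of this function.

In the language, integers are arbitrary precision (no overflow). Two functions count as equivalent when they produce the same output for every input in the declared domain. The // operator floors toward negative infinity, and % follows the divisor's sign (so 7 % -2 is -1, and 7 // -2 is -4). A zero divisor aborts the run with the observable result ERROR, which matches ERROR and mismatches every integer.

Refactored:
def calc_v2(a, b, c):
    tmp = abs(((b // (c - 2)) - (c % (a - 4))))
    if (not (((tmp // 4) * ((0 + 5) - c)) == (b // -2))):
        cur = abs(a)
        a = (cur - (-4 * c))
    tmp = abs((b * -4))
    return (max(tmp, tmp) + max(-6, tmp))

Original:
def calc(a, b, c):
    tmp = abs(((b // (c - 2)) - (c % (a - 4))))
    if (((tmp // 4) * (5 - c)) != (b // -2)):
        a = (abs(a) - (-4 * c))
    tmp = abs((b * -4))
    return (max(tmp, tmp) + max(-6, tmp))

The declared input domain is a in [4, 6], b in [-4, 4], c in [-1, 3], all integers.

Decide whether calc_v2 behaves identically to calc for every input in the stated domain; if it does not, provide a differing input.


The two are interchangeable: statement counts differ; and comparison usage differs; and local variable names differ; and constant usage differs; and boolean connective usage differs; and arithmetic usage differs, and every declared input agrees.
As a probe, take a=4, b=0, c=3: calc runs divide-by-zero, output ERROR; calc_v2 runs divide-by-zero, output ERROR; both end at ERROR.
Across all 135 domain points the two functions coincide.
verdict: equivalent


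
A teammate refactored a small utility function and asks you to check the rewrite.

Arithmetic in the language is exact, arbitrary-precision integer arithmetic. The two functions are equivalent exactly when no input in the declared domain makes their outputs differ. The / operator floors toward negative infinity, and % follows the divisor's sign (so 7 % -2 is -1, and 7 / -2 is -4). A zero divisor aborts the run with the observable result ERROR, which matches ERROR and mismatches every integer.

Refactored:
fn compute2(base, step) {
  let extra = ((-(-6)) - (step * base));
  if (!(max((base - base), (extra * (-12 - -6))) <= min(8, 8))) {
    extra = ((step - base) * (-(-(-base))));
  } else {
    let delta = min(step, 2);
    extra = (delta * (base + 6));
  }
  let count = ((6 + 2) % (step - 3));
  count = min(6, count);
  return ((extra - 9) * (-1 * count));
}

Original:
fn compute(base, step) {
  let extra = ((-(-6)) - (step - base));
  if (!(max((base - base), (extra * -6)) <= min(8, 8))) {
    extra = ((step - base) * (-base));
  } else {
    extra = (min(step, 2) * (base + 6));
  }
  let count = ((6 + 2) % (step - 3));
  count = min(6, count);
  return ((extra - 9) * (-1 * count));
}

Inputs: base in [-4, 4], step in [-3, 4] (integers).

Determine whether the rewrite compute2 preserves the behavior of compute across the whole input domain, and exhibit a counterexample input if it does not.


Not equivalent: base=-4, step=-3 separates them (-60 vs -20).
compute: extra := 5 | (!(max((base - base), (extra * -6)) <= min(8, 8))): false | extra := -6 | count := -4 | count := -4 | result -60
compute2: extra := -6 | (!(max((base - base), (extra * (-12 - -6))) <= min(8, 8))): true | extra := 4 | count := -4 | count := -4 | result -20
verdict: not equivalent; witness: base=-4, step=-3


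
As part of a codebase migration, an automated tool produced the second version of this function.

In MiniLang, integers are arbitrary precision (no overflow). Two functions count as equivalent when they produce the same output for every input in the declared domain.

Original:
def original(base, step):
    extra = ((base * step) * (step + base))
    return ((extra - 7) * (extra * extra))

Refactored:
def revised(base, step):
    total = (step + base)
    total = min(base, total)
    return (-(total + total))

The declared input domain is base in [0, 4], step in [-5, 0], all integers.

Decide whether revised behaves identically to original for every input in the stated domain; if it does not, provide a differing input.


At base=0, step=-5: original gives 0, revised gives 10.
verdict: not equivalent; witness: base=0, step=-5


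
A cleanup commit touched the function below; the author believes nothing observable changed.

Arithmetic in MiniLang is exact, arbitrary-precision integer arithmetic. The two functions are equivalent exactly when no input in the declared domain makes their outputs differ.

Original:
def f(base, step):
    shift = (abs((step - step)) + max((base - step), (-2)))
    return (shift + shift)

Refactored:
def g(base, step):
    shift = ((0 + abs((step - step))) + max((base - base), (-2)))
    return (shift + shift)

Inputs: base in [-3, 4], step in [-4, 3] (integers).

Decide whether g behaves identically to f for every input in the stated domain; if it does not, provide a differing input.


Not equivalent: base=-3, step=-4 separates them (2 vs 0).
f: shift = 1; return 2
g: shift = 0; return 0
verdict: not equivalent; witness: base=-3, step=-4


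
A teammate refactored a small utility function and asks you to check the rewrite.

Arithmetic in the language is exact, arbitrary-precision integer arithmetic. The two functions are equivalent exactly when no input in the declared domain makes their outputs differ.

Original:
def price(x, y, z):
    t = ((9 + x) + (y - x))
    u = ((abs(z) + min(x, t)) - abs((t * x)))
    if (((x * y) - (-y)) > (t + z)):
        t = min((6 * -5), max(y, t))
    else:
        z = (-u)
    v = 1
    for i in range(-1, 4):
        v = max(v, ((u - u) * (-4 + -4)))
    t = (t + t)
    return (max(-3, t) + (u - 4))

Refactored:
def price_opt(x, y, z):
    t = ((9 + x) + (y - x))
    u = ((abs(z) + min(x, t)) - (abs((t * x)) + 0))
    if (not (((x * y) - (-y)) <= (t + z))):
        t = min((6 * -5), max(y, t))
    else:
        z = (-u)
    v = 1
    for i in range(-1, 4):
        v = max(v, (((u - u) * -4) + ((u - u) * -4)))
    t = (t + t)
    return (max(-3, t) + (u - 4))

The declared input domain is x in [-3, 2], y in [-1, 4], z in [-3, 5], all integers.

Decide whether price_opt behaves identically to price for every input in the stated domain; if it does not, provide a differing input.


Reading the diff, among the changes: constant usage differs; and comparison usage differs; and boolean connective usage differs; and arithmetic usage differs.
Spot check at x=2, y=2, z=3 — price: t=11, then u=-17, then (((x * y) - (-y)) > (t + z)) is false, then z=17, then v=1, then (i=-1), then v=1, then (i=0), then v=1, then (i=1), then v=1, then (i=2), then v=1, then (i=3), then v=1, then t=22, then returns 1. price_opt: t=11, then u=-17, then (not (((x * y) - (-y)) <= (t + z))) is false, then z=17, then v=1, then (i=-1), then v=1, then (i=0), then v=1, then (i=1), then v=1, then (i=2), then v=1, then (i=3), then v=1, then t=22, then returns 1. Both give 1.
Across all 324 domain points the two functions coincide.
verdict: equivalent


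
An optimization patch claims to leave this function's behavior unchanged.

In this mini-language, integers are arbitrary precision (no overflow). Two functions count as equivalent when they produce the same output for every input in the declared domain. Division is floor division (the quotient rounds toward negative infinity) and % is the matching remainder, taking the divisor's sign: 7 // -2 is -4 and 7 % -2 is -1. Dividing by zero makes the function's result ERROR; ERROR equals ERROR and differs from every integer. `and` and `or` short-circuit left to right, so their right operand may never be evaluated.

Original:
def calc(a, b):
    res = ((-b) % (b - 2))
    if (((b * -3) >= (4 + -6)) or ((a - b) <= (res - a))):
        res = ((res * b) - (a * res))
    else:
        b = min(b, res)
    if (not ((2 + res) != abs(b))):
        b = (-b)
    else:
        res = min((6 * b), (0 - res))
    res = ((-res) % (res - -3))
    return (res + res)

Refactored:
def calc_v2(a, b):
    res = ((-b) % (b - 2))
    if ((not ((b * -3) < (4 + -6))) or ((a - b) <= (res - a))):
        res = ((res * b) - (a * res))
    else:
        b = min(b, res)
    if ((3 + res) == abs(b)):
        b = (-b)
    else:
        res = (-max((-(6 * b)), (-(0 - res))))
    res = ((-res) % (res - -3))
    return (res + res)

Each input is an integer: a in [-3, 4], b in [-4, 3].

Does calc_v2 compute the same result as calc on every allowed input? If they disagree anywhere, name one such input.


These are not equivalent — on a=-3, b=-4 the outputs split (6 vs -36).
calc: res=-2, then (((b * -3) >= (4 + -6)) or ((a - b) <= (res - a))) is true, then res=2, then (not ((2 + res) != abs(b))) is true, then b=4, then res=3, then returns 6
calc_v2: res=-2, then ((not ((b * -3) < (4 + -6))) or ((a - b) <= (res - a))) is true, then res=2, then ((3 + res) == abs(b)) is false, then res=-24, then res=-18, then returns -36
verdict: not equivalent; witness: a=-3, b=-4


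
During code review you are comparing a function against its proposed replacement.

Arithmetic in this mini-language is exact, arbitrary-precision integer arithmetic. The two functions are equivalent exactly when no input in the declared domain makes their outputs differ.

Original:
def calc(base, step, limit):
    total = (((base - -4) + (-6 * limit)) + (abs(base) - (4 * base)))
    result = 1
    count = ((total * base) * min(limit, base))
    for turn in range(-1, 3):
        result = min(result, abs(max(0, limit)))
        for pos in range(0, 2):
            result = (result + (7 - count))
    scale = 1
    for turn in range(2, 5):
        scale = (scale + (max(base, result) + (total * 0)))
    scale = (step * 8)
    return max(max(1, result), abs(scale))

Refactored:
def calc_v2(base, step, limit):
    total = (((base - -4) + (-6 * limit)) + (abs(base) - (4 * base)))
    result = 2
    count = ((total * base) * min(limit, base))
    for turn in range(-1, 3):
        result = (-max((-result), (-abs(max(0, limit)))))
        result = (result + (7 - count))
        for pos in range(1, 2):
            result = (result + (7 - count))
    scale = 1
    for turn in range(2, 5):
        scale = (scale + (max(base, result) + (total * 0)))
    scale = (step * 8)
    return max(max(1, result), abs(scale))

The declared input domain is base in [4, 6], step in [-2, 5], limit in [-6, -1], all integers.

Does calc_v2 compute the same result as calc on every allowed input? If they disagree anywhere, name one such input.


The edit looks behavioral (`1` became `2`), but over these ranges it never changes the outcome.
One worked example (base=4, step=1, limit=-1) — calc: total := 2 | result := 1 | count := -8 | iter turn=-1: | result := 0 | iter pos=0: | result := 15 | iter pos=1: | result := 30 | iter turn=0: | result := 0 | iter pos=0: | result := 15 | iter pos=1: | result := 30 | iter turn=1: | result := 0 | iter pos=0: | result := 15 | iter pos=1: | result := 30 | iter turn=2: | result := 0 | iter pos=0: | result := 15 | iter pos=1: | result := 30 | scale := 1 | iter turn=2: | scale := 31 | iter turn=3: | scale := 61 | iter turn=4: | scale := 91 | scale := 8 | result 30; calc_v2: total := 2 | result := 2 | count := -8 | iter turn=-1: | result := 0 | result := 15 | iter pos=1: | result := 30 | iter turn=0: | result := 0 | result := 15 | iter pos=1: | result := 30 | iter turn=1: | result := 0 | result := 15 | iter pos=1: | result := 30 | iter turn=2: | result := 0 | result := 15 | iter pos=1: | result := 30 | scale := 1 | iter turn=2: | scale := 31 | iter turn=3: | scale := 61 | iter turn=4: | scale := 91 | scale := 8 | result 30; agreement on 30.
Sweeping the whole domain (144 inputs) finds no disagreement.
verdict: equivalent


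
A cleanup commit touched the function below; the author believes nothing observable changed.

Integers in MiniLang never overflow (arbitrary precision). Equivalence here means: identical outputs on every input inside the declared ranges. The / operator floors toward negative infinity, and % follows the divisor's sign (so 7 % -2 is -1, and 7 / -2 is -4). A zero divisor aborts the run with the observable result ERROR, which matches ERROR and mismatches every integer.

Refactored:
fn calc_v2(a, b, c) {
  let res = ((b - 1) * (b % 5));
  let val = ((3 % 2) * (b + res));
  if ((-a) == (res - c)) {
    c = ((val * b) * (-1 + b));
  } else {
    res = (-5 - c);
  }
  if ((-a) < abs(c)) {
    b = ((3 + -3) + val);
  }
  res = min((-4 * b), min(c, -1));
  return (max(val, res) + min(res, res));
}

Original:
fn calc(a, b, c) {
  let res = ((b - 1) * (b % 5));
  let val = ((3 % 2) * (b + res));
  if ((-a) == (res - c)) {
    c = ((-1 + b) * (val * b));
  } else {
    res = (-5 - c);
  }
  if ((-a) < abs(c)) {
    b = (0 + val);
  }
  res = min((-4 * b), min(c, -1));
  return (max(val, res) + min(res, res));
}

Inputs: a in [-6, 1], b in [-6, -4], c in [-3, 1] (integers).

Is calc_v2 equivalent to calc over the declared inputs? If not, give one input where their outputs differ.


Reading the diff, among the changes: constant usage differs, and arithmetic usage differs.
Tracing a=-5, b=-4, c=-1: calc: res := -5 | val := -9 | ((-a) == (res - c)): false | res := -4 | ((-a) < abs(c)): false | res := -1 | result -2 | calc_v2: res := -5 | val := -9 | ((-a) == (res - c)): false | res := -4 | ((-a) < abs(c)): false | res := -1 | result -2 — matching result -2.
Every one of the 120 inputs gives matching results.
verdict: equivalent


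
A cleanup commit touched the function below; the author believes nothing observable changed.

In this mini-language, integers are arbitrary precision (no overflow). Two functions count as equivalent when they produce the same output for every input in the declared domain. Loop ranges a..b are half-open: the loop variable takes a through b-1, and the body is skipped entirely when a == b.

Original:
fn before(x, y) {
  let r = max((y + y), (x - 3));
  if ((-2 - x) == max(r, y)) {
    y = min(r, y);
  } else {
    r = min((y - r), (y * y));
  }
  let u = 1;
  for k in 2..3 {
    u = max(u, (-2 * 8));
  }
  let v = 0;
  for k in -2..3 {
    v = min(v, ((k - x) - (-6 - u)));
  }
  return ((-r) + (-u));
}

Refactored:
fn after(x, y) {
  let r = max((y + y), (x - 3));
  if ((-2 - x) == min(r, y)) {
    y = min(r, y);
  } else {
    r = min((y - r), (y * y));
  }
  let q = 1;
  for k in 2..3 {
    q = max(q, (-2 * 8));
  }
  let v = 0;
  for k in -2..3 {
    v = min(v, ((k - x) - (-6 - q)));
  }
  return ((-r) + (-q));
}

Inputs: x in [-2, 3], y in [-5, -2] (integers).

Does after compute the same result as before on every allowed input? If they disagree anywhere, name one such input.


Try x=0, y=-2.
before: r=-3, then ((-2 - x) == max(r, y)) is true, then y=-3, then u=1, then (k=2), then u=1, then v=0, then (k=-2), then v=0, then (k=-1), then v=0, then (k=0), then v=0, then (k=1), then v=0, then (k=2), then v=0, then returns 2
after: r=-3, then ((-2 - x) == min(r, y)) is false, then r=1, then q=1, then (k=2), then q=1, then v=0, then (k=-2), then v=0, then (k=-1), then v=0, then (k=0), then v=0, then (k=1), then v=0, then (k=2), then v=0, then returns -2
2 vs -2 — the two versions disagree here.
verdict: not equivalent; witness: x=0, y=-2


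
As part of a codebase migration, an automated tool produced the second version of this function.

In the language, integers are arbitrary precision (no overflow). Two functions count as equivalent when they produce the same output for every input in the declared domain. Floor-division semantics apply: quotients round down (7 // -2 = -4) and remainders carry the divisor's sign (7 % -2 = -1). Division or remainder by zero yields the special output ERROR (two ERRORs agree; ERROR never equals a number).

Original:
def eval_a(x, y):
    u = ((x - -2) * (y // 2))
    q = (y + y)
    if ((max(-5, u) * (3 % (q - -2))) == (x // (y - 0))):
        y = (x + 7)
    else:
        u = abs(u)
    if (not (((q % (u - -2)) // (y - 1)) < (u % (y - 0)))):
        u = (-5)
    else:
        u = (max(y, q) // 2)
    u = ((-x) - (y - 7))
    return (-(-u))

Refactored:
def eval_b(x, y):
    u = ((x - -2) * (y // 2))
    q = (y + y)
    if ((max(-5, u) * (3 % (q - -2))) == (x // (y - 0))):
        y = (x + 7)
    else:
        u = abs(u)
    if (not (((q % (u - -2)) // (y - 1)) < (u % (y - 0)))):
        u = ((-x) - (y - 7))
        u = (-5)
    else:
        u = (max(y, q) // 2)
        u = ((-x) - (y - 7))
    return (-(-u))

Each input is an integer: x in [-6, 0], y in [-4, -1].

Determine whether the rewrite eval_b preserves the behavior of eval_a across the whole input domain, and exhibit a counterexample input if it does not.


There is a counterexample at x=-6, y=-3: 16 on one side, -5 on the other.
eval_a: u becomes 8; next q becomes -6; next ((max(-5, u) * (3 % (q - -2))) == (x // (y - 0))) evaluates to false; next u becomes 8; next (not (((q % (u - -2)) // (y - 1)) < (u % (y - 0)))) evaluates to true; next u becomes -5; next u becomes 16; next final value 16
eval_b: u becomes 8; next q becomes -6; next ((max(-5, u) * (3 % (q - -2))) == (x // (y - 0))) evaluates to false; next u becomes 8; next (not (((q % (u - -2)) // (y - 1)) < (u % (y - 0)))) evaluates to true; next u becomes 16; next u becomes -5; next final value -5
verdict: not equivalent; witness: x=-6, y=-3


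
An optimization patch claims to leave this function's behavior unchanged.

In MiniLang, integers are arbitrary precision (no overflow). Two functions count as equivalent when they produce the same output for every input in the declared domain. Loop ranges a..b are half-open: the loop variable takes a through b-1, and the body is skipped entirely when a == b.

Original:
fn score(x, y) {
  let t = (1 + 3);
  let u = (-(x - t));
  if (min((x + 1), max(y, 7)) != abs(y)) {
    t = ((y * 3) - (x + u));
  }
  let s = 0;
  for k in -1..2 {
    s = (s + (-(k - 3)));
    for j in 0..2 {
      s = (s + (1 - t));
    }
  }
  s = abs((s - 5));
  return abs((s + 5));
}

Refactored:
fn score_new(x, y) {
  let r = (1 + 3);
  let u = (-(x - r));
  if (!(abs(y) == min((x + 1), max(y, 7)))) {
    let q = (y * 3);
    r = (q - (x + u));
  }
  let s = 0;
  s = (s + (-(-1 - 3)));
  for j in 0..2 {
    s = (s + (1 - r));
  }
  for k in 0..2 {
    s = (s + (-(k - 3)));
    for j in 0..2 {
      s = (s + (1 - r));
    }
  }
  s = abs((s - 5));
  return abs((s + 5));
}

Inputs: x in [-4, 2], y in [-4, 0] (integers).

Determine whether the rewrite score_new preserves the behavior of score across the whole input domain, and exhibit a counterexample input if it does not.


Comparing the listings, the differences include: constant usage differs; and comparison usage differs; and arithmetic usage differs; and loop structure differs; and statement counts differ; and local variable names differ; and boolean connective usage differs.
Spot check at x=0, y=-1 — score: t := 4 | u := 4 | (min((x + 1), max(y, 7)) != abs(y)): false | s := 0 | iter k=-1: | s := 4 | iter j=0: | s := 1 | iter j=1: | s := -2 | iter k=0: | s := 1 | iter j=0: | s := -2 | iter j=1: | s := -5 | iter k=1: | s := -3 | iter j=0: | s := -6 | iter j=1: | s := -9 | s := 14 | result 19. score_new: r := 4 | u := 4 | (!(abs(y) == min((x + 1), max(y, 7)))): false | s := 0 | s := 4 | iter j=0: | s := 1 | iter j=1: | s := -2 | iter k=0: | s := 1 | iter j=0: | s := -2 | iter j=1: | s := -5 | iter k=1: | s := -3 | iter j=0: | s := -6 | iter j=1: | s := -9 | s := 14 | result 19. Both give 19.
An exhaustive pass over the 35 declared inputs shows identical outputs.
verdict: equivalent


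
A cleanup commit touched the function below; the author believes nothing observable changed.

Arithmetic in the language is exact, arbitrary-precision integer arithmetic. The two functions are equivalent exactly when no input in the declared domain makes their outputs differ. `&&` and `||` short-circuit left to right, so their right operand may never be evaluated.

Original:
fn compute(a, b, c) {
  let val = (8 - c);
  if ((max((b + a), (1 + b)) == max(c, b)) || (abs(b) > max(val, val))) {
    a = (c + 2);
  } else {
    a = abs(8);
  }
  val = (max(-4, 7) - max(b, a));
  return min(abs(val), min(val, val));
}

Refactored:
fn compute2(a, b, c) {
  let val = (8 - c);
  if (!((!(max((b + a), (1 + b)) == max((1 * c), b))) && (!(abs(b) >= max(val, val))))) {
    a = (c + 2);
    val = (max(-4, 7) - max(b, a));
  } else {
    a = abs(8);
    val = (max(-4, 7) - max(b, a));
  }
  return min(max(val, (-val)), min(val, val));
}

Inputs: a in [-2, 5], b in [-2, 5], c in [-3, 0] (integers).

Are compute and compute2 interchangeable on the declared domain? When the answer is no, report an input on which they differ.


The suspicious edit (`(abs(b) > max(val, val))` became `(abs(b) >= max(val, val))`) never changes the result for any input inside the declared domain.
Tracing a=-1, b=0, c=-1: compute: val = 9; ((max((b + a), (1 + b)) == max(c, b)) || (abs(b) > max(val, val))) -> false; a = 8; val = -1; return -1 | compute2: val = 9; (!((!(max((b + a), (1 + b)) == max((1 * c), b))) && (!(abs(b) >= max(val, val))))) -> false; a = 8; val = -1; return -1 — matching result -1.
Every one of the 256 inputs gives matching results.
verdict: equivalent


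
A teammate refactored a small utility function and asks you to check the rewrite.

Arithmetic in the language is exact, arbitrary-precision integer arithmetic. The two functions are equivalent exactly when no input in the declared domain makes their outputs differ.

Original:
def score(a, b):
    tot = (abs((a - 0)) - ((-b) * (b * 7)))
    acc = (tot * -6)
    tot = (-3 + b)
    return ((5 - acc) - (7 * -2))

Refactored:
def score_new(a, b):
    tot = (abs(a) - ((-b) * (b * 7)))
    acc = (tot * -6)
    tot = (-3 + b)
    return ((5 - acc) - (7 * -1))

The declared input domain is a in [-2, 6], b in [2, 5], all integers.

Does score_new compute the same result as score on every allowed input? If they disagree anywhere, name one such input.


a=-2, b=2 yields 199 from score but 192 from score_new.
verdict: not equivalent; witness: a=-2, b=2


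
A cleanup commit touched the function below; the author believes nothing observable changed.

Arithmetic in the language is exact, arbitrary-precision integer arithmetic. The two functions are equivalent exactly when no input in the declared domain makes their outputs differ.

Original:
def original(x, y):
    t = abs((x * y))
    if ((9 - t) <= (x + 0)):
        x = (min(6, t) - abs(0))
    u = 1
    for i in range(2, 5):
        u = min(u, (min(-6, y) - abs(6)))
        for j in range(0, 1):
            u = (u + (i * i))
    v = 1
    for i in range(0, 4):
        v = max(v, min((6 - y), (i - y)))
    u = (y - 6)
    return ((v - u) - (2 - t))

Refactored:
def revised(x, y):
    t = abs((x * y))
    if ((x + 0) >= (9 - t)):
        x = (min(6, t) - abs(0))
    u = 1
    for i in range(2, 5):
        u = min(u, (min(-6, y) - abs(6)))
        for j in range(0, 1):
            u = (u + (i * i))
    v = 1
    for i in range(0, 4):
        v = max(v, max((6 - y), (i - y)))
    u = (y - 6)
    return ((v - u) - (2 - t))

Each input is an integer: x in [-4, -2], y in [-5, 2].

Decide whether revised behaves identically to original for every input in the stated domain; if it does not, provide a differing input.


On input x=-4, y=-5, original returns 37 while revised returns 40.
verdict: not equivalent; witness: x=-4, y=-5


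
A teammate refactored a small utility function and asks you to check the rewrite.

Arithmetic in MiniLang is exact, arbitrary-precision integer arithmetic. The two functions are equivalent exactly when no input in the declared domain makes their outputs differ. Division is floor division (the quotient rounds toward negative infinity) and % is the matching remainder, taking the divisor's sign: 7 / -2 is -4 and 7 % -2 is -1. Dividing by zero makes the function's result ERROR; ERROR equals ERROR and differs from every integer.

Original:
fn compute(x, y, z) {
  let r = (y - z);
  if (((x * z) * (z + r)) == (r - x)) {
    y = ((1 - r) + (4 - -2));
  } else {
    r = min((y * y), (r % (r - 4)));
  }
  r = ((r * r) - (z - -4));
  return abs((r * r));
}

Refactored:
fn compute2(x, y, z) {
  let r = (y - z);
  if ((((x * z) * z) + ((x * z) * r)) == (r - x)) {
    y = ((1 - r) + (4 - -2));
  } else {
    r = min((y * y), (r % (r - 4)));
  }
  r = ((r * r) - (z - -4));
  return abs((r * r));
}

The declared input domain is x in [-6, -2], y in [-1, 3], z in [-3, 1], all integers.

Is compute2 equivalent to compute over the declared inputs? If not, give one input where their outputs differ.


Reading the diff, among the changes: arithmetic usage differs.
Tracing x=-6, y=-1, z=-3: compute: r=2, then (((x * z) * (z + r)) == (r - x)) is false, then r=0, then r=-1, then returns 1 | compute2: r=2, then ((((x * z) * z) + ((x * z) * r)) == (r - x)) is false, then r=0, then r=-1, then returns 1 — matching result 1.
An exhaustive pass over the 125 declared inputs shows identical outputs.
verdict: equivalent


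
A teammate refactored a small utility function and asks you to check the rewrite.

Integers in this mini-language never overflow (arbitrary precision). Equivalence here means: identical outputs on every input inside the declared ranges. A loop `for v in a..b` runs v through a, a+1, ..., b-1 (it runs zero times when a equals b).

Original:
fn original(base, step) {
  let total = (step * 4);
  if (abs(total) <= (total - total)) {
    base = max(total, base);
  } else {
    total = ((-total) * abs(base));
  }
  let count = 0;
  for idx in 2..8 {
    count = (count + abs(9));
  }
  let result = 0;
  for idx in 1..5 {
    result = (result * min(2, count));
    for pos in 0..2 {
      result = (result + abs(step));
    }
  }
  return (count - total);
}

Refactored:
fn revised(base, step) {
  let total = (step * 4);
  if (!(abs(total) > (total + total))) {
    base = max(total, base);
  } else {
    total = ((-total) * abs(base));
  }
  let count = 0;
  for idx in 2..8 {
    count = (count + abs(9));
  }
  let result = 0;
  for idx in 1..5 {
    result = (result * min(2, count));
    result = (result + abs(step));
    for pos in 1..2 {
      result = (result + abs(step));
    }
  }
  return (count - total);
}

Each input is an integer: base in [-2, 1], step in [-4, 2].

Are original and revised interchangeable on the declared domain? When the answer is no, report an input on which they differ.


Run the pair on base=-2, step=1.
original: total becomes 4; next (abs(total) <= (total - total)) evaluates to false; next total becomes -8; next count becomes 0; next at idx=2:; next count becomes 9; next at idx=3:; next count becomes 18; next at idx=4:; next count becomes 27; next at idx=5:; next count becomes 36; next at idx=6:; next count becomes 45; next at idx=7:; next count becomes 54; next result becomes 0; next at idx=1:; next result becomes 0; next at pos=0:; next result becomes 1; next at pos=1:; next result becomes 2; next at idx=2:; next result becomes 4; next at pos=0:; next result becomes 5; next at pos=1:; next result becomes 6; next at idx=3:; next result becomes 12; next at pos=0:; next result becomes 13; next at pos=1:; next result becomes 14; next at idx=4:; next result becomes 28; next at pos=0:; next result becomes 29; next at pos=1:; next result becomes 30; next final value 62
revised: total becomes 4; next (!(abs(total) > (total + total))) evaluates to true; next base becomes 4; next count becomes 0; next at idx=2:; next count becomes 9; next at idx=3:; next count becomes 18; next at idx=4:; next count becomes 27; next at idx=5:; next count becomes 36; next at idx=6:; next count becomes 45; next at idx=7:; next count becomes 54; next result becomes 0; next at idx=1:; next result becomes 0; next result becomes 1; next at pos=1:; next result becomes 2; next at idx=2:; next result becomes 4; next result becomes 5; next at pos=1:; next result becomes 6; next at idx=3:; next result becomes 12; next result becomes 13; next at pos=1:; next result becomes 14; next at idx=4:; next result becomes 28; next result becomes 29; next at pos=1:; next result becomes 30; next final value 50
62 against 50: the behavior changed.
verdict: not equivalent; witness: base=-2, step=1


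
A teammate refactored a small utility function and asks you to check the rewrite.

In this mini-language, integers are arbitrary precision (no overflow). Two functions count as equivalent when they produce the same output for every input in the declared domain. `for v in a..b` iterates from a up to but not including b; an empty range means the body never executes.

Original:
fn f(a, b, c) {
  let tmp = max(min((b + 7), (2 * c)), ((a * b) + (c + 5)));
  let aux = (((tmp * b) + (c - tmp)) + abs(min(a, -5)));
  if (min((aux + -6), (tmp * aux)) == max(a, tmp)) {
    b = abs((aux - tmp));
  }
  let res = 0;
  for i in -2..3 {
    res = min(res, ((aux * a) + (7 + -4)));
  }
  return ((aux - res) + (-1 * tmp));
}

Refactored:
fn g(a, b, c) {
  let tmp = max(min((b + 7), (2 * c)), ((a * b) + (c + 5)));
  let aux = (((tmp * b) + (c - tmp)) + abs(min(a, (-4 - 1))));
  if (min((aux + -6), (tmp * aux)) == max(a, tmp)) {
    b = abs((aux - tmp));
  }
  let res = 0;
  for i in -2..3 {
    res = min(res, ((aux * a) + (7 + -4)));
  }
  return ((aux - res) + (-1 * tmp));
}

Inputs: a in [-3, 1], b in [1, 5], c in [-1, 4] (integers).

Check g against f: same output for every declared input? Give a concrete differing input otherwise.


The two are interchangeable: constant usage differs; and arithmetic usage differs, and every declared input agrees.
One worked example (a=0, b=5, c=3) — f: tmp := 8 | aux := 40 | (min((aux + -6), (tmp * aux)) == max(a, tmp)): false | res := 0 | iter i=-2: | res := 0 | iter i=-1: | res := 0 | iter i=0: | res := 0 | iter i=1: | res := 0 | iter i=2: | res := 0 | result 32; g: tmp := 8 | aux := 40 | (min((aux + -6), (tmp * aux)) == max(a, tmp)): false | res := 0 | iter i=-2: | res := 0 | iter i=-1: | res := 0 | iter i=0: | res := 0 | iter i=1: | res := 0 | iter i=2: | res := 0 | result 32; agreement on 32.
Across all 150 domain points the two functions coincide.
verdict: equivalent


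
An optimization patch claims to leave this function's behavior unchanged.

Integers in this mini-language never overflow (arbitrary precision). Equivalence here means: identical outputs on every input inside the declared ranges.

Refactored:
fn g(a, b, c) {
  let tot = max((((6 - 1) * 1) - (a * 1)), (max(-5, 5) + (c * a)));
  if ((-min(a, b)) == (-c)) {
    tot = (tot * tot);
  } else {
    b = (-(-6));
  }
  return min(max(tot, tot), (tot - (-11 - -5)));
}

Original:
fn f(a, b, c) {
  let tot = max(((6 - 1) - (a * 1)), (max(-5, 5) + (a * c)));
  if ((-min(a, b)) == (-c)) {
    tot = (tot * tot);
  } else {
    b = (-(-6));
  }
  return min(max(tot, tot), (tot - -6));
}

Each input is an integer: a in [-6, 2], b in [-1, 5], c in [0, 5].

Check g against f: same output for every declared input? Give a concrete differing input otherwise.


Differences: constant usage differs, and arithmetic usage differs — yet all 378 inputs agree.
verdict: equivalent


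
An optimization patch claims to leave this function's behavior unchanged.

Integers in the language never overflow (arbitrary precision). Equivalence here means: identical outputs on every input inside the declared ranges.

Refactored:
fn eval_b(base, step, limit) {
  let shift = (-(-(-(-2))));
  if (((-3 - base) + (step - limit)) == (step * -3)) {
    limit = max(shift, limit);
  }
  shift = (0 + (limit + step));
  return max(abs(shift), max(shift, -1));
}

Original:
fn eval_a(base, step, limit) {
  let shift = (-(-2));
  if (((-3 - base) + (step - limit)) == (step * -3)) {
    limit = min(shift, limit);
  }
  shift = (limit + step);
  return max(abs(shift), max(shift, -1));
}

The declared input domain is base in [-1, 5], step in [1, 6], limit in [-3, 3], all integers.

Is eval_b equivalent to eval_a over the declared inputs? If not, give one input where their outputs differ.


There is a counterexample at base=0, step=1, limit=1: 2 on one side, 3 on the other.
eval_a: shift = 2; (((-3 - base) + (step - limit)) == (step * -3)) -> true; limit = 1; shift = 2; return 2
eval_b: shift = 2; (((-3 - base) + (step - limit)) == (step * -3)) -> true; limit = 2; shift = 3; return 3
verdict: not equivalent; witness: base=0, step=1, limit=1


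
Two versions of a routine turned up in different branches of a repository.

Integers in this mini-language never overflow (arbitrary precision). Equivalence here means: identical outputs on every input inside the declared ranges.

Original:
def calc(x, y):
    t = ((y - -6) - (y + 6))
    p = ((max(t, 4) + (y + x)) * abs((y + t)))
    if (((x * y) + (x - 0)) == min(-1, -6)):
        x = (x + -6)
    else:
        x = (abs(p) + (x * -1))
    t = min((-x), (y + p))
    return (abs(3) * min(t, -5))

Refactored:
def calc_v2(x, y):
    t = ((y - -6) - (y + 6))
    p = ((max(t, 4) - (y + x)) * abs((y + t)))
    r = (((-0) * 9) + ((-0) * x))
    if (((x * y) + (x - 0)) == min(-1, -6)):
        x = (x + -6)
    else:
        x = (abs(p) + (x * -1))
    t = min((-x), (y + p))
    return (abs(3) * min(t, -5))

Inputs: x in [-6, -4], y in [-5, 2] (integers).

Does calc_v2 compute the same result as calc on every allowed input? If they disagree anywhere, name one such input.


The rewrite breaks on x=-6, y=-5, where the results are -123 and -243.
calc: t := 0 | p := -35 | (((x * y) + (x - 0)) == min(-1, -6)): false | x := 41 | t := -41 | result -123
calc_v2: t := 0 | p := 75 | r := 0 | (((x * y) + (x - 0)) == min(-1, -6)): false | x := 81 | t := -81 | result -243
verdict: not equivalent; witness: x=-6, y=-5


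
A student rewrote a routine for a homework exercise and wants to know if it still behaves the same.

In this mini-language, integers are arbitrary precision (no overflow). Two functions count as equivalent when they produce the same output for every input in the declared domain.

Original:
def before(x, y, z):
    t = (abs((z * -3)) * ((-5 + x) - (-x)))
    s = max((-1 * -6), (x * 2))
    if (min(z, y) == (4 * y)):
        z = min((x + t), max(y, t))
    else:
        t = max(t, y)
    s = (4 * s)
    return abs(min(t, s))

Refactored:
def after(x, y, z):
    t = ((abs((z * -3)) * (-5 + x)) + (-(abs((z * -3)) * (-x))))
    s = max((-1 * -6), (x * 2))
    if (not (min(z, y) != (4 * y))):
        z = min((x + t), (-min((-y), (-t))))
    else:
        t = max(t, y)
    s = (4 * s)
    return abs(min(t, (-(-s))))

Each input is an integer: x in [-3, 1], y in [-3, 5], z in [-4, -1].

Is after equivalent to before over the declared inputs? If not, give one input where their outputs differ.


Equivalent — the differences include min/max/abs usage differs; also comparison usage differs; also boolean connective usage differs; also constant usage differs; also arithmetic usage differs, yet no declared input distinguishes the two.
Tracing x=-3, y=-3, z=-4: before: t=-132, then s=6, then (min(z, y) == (4 * y)) is false, then t=-3, then s=24, then returns 3 | after: t=-132, then s=6, then (not (min(z, y) != (4 * y))) is false, then t=-3, then s=24, then returns 3 — matching result 3.
Across all 180 domain points the two functions coincide.
verdict: equivalent


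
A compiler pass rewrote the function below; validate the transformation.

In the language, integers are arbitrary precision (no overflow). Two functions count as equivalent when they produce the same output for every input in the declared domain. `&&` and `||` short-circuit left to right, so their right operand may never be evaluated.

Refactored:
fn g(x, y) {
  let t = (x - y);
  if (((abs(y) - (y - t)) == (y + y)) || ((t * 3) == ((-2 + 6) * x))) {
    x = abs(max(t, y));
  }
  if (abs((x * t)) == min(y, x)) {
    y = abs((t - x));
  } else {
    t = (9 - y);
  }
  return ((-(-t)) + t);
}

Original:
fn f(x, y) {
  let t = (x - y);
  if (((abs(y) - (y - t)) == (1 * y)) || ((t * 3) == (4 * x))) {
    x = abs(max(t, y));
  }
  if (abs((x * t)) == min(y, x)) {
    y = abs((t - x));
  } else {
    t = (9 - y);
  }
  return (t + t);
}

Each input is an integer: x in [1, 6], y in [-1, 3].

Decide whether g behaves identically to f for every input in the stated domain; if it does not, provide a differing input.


x=2, y=1 yields 2 from f but 16 from g.
verdict: not equivalent; witness: x=2, y=1


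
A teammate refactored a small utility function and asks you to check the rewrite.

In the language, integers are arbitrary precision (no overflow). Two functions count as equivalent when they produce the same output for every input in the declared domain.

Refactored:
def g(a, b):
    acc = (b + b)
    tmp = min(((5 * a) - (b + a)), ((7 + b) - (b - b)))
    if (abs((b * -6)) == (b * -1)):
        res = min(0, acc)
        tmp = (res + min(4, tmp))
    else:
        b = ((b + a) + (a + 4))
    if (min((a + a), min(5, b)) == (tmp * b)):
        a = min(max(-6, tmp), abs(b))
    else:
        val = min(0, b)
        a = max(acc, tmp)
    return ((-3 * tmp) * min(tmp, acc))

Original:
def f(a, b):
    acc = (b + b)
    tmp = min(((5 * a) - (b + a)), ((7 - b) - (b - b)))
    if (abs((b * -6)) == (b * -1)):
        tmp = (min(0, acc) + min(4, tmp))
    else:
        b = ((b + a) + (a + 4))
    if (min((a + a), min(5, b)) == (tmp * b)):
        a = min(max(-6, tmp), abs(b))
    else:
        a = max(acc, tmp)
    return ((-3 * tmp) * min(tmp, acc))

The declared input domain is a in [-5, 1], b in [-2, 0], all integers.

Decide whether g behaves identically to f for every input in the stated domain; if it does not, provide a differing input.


Take a=1, b=-2.
f: acc=-4, then tmp=6, then (abs((b * -6)) == (b * -1)) is false, then b=4, then (min((a + a), min(5, b)) == (tmp * b)) is false, then a=6, then returns 72
g: acc=-4, then tmp=5, then (abs((b * -6)) == (b * -1)) is false, then b=4, then (min((a + a), min(5, b)) == (tmp * b)) is false, then val=0, then a=5, then returns 60
72 and 60 differ, so these are not the same function on this domain.
verdict: not equivalent; witness: a=1, b=-2
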